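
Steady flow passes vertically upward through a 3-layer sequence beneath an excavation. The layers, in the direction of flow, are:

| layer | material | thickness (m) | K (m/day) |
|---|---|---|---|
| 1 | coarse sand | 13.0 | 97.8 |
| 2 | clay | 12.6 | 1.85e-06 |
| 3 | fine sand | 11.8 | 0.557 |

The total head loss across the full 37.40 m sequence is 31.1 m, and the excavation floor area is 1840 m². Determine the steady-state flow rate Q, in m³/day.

0.00840

Flow is perpendicular to layering, so the layers act in series and the equivalent K is the thickness-weighted harmonic mean.
Total thickness L = 13.0 + 12.6 + 11.8 = 37.40 m.
Σ(b_i/K_i) = 13.0/97.8 + 12.6/1.85e-06 + 11.8/0.557 = 6.811e+06 d.
K_eq = L / Σ(b_i/K_i) = 37.40 / 6.811e+06 = 5.491e-06 m/day.
Q = K_eq · A · (Δh/L) = 5.491e-06 × 1840 × (31.1/37.40) = 0.008402 m³/day.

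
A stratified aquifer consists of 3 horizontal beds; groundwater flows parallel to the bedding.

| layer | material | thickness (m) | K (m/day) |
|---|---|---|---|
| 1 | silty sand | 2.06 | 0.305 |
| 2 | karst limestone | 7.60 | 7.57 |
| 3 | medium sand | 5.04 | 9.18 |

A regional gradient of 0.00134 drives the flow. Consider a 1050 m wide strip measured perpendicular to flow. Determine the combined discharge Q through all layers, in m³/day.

147

Flow is parallel to layering, so each bed carries its own Darcy discharge and the transmissivities add.
Σ(K_i·b_i) = 0.305×2.06 + 7.57×7.60 + 9.18×5.04 = 104.4 m²/day.
Hydraulic gradient i = 0.00134.
Q = Σ(K_i·b_i) · W · i = 104.4 × 1050 × 0.001340 = 146.9 m³/day.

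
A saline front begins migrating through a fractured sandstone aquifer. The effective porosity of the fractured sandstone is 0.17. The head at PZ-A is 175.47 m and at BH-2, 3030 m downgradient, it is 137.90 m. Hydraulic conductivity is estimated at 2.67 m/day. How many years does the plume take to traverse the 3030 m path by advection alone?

42.6

Hydraulic gradient i = (175.47 − 137.90) / 3030 = 37.57 / 3030 = 0.01240.
Darcy flux q = K · i = 2.670 × 0.01240 = 0.03311 m/day.
Seepage velocity v = q / n_e = 0.03311 / 0.17 = 0.1947 m/day.
Travel time t = L / v = 3030 / 0.1947 = 15559 days = 42.60 years.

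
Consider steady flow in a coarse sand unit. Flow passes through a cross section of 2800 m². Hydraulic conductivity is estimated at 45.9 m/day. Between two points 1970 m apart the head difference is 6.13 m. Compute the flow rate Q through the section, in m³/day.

400

Hydraulic gradient i = Δh / L = 6.13 / 1970 = 0.003112.
Darcy's law: Q = K · A · i = 45.90 × 2800 × 0.003112 = 399.9 m³/day.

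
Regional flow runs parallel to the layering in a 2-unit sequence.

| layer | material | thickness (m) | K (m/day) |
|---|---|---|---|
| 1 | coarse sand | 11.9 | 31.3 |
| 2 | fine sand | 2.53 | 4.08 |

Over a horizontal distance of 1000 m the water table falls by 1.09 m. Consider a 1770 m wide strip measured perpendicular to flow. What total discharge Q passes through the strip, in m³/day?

Flow is parallel to layering, so each bed carries its own Darcy discharge and the transmissivities add.
Σ(K_i·b_i) = 31.3×11.9 + 4.08×2.53 = 382.8 m²/day.
Hydraulic gradient i = Δh / L = 1.09 / 1000 = 0.001090.
Q = Σ(K_i·b_i) · W · i = 382.8 × 1770 × 0.001090 = 738.5 m³/day.

739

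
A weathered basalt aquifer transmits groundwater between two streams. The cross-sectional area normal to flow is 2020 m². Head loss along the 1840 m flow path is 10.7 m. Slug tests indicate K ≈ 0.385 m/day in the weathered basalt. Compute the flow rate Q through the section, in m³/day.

Hydraulic gradient i = Δh / L = 10.7 / 1840 = 0.005815.
Darcy's law: Q = K · A · i = 0.3850 × 2020 × 0.005815 = 4.522 m³/day.

4.52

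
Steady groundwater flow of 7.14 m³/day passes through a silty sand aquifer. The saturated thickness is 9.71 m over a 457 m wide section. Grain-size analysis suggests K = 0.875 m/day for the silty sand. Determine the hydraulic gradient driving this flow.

Cross-sectional area A = 457 × 9.71 = 4437 m².
From Q = K·A·i, i = Q / (K·A) = 7.14 / (0.8750 × 4437) = 0.001839.

0.00184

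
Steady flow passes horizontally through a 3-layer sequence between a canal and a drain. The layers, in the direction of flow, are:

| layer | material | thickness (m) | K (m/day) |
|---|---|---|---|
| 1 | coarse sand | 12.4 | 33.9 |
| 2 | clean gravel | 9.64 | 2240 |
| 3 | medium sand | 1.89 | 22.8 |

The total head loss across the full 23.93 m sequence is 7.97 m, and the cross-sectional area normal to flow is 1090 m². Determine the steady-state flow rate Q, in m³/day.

Flow is perpendicular to layering, so the layers act in series and the equivalent K is the thickness-weighted harmonic mean.
Total thickness L = 12.4 + 9.64 + 1.89 = 23.93 m.
Σ(b_i/K_i) = 12.4/33.9 + 9.64/2240 + 1.89/22.8 = 0.4530 d.
K_eq = L / Σ(b_i/K_i) = 23.93 / 0.4530 = 52.83 m/day.
Q = K_eq · A · (Δh/L) = 52.83 × 1090 × (7.97/23.93) = 19178 m³/day.

19200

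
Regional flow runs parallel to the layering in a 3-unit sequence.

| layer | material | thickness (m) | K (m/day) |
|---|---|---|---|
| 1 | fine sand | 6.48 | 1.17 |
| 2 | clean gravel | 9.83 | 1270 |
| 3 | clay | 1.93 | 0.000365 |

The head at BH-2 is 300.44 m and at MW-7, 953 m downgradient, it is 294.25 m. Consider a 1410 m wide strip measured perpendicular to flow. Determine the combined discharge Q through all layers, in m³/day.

114000

Flow is parallel to layering, so each bed carries its own Darcy discharge and the transmissivities add.
Σ(K_i·b_i) = 1.17×6.48 + 1270×9.83 + 0.000365×1.93 = 12492 m²/day.
Hydraulic gradient i = (300.44 − 294.25) / 953 = 6.19 / 953 = 0.006495.
Q = Σ(K_i·b_i) · W · i = 12492 × 1410 × 0.006495 = 1.144e+05 m³/day.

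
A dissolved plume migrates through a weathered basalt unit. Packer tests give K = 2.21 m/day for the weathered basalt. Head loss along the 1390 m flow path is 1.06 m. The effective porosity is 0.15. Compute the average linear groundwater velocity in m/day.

Hydraulic gradient i = Δh / L = 1.06 / 1390 = 0.0007626.
Darcy flux q = K · i = 2.210 × 0.0007626 = 0.001685 m/day.
Seepage velocity v = q / n_e = 0.001685 / 0.15 = 0.01124 m/day.

0.0112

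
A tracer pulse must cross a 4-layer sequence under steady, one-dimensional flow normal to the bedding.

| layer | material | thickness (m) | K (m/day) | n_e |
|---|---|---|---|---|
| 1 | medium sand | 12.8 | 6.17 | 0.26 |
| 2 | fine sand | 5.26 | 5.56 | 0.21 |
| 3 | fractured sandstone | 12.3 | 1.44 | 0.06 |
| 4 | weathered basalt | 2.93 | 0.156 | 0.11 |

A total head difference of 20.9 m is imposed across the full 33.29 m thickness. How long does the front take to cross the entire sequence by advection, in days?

7.98

With flow normal to the layers, continuity requires the same specific discharge q through every layer.
Σ(b_i/K_i) = 12.8/6.17 + 5.26/5.56 + 12.3/1.44 + 2.93/0.156 = 30.34 d.
q = Δh / Σ(b_i/K_i) = 20.9 / 30.34 = 0.6888 m/day.
In each layer the seepage velocity is v_i = q/n_i, so the layer transit time is t_i = b_i·n_i / q:
  layer 1 (medium sand): t_1 = 12.8 × 0.26 / 0.6888 = 4.832 d
  layer 2 (fine sand): t_2 = 5.26 × 0.21 / 0.6888 = 1.604 d
  layer 3 (fractured sandstone): t_3 = 12.3 × 0.06 / 0.6888 = 1.071 d
  layer 4 (weathered basalt): t_4 = 2.93 × 0.11 / 0.6888 = 0.4679 d
Total t = Σ t_i = 7.975 days.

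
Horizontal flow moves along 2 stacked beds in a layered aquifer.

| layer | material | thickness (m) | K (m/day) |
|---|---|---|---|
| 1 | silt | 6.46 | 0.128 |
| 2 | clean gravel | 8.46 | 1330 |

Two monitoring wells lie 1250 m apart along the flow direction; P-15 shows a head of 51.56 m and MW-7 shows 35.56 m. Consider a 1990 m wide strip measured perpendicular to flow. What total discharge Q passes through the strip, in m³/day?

287000

Flow is parallel to layering, so each bed carries its own Darcy discharge and the transmissivities add.
Σ(K_i·b_i) = 0.128×6.46 + 1330×8.46 = 11253 m²/day.
Hydraulic gradient i = (51.56 − 35.56) / 1250 = 16 / 1250 = 0.01280.
Q = Σ(K_i·b_i) · W · i = 11253 × 1990 × 0.01280 = 2.866e+05 m³/day.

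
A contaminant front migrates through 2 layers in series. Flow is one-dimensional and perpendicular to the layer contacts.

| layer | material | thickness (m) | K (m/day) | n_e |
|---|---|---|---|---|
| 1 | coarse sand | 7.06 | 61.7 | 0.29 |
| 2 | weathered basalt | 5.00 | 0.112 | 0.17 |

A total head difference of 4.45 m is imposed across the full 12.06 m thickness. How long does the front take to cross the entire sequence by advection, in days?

29.1

With flow normal to the layers, continuity requires the same specific discharge q through every layer.
Σ(b_i/K_i) = 7.06/61.7 + 5.00/0.112 = 44.76 d.
q = Δh / Σ(b_i/K_i) = 4.45 / 44.76 = 0.09943 m/day.
In each layer the seepage velocity is v_i = q/n_i, so the layer transit time is t_i = b_i·n_i / q:
  layer 1 (coarse sand): t_1 = 7.06 × 0.29 / 0.09943 = 20.59 d
  layer 2 (weathered basalt): t_2 = 5.00 × 0.17 / 0.09943 = 8.549 d
Total t = Σ t_i = 29.14 days.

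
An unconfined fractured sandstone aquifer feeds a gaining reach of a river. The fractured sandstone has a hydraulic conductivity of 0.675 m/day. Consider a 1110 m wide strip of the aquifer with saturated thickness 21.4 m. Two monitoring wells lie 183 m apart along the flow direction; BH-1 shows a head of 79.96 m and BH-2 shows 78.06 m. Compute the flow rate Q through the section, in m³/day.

Cross-sectional area A = 1110 × 21.4 = 23754 m².
Hydraulic gradient i = (79.96 − 78.06) / 183 = 1.9 / 183 = 0.01038.
Darcy's law: Q = K · A · i = 0.6750 × 23754 × 0.01038 = 166.5 m³/day.

166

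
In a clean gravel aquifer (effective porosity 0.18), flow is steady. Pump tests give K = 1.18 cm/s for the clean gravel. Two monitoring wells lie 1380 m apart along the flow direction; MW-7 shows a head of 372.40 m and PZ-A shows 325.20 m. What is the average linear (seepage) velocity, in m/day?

Convert K: 1.18 cm/s × 864 = 1020 m/day.
Hydraulic gradient i = (372.40 − 325.20) / 1380 = 47.2 / 1380 = 0.03420.
Darcy flux q = K · i = 1020 × 0.03420 = 34.87 m/day.
Seepage velocity v = q / n_e = 34.87 / 0.18 = 193.7 m/day.

194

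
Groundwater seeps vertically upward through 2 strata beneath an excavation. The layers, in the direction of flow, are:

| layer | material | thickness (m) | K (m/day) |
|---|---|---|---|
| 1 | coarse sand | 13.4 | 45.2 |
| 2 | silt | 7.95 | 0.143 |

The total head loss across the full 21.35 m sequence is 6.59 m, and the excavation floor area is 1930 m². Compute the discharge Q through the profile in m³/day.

228

Flow is perpendicular to layering, so the layers act in series and the equivalent K is the thickness-weighted harmonic mean.
Total thickness L = 13.4 + 7.95 = 21.35 m.
Σ(b_i/K_i) = 13.4/45.2 + 7.95/0.143 = 55.89 d.
K_eq = L / Σ(b_i/K_i) = 21.35 / 55.89 = 0.3820 m/day.
Q = K_eq · A · (Δh/L) = 0.3820 × 1930 × (6.59/21.35) = 227.6 m³/day.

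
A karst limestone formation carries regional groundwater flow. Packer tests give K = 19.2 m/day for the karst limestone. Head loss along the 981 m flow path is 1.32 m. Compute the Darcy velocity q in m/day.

0.0258

Hydraulic gradient i = Δh / L = 1.32 / 981 = 0.001346.
Specific discharge q = K · i = 19.20 × 0.001346 = 0.02583 m/day.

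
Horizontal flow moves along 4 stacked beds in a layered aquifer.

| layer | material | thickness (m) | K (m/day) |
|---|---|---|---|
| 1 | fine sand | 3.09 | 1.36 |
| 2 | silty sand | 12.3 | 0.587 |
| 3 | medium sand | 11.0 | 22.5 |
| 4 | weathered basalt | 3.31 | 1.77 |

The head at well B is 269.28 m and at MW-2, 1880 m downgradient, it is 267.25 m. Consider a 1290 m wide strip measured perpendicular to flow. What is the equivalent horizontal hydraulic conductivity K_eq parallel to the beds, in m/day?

Flow is parallel to layering, so each bed carries its own Darcy discharge and the transmissivities add.
Σ(K_i·b_i) = 1.36×3.09 + 0.587×12.3 + 22.5×11.0 + 1.77×3.31 = 264.8 m²/day.
Total thickness b = 29.70 m, so K_eq = Σ(K_i·b_i)/b = 8.915 m/day.

8.92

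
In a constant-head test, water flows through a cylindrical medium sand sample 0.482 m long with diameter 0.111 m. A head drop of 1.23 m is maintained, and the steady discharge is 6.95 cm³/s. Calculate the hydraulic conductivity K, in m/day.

Cross-sectional area A = π·(d/2)² = π × (0.111/2)² = 0.009677 m².
Convert discharge: 6.95 cm³/s = 6.950e-06 m³/s.
Darcy's law rearranged: K = Q·L / (A·Δh) = 6.950e-06 × 0.482 / (0.009677 × 1.23) = 0.0002814 m/s = 24.32 m/day.

24.3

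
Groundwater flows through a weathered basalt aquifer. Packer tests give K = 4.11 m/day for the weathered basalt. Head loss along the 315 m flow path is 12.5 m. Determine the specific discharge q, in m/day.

Hydraulic gradient i = Δh / L = 12.5 / 315 = 0.03968.
Specific discharge q = K · i = 4.110 × 0.03968 = 0.1631 m/day.

0.163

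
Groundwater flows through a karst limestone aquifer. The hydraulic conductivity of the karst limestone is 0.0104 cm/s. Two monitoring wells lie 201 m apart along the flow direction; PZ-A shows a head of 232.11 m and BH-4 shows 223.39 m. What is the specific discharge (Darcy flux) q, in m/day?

0.390

Convert K: 0.0104 cm/s × 864 = 8.986 m/day.
Hydraulic gradient i = (232.11 − 223.39) / 201 = 8.72 / 201 = 0.04338.
Specific discharge q = K · i = 8.986 × 0.04338 = 0.3898 m/day.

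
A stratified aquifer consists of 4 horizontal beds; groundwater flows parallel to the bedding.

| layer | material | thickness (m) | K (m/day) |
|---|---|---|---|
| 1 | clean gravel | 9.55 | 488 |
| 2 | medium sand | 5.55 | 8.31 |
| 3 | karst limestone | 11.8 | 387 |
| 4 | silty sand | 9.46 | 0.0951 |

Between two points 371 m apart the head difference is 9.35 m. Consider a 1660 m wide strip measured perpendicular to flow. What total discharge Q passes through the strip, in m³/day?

388000

Flow is parallel to layering, so each bed carries its own Darcy discharge and the transmissivities add.
Σ(K_i·b_i) = 488×9.55 + 8.31×5.55 + 387×11.8 + 0.0951×9.46 = 9274 m²/day.
Hydraulic gradient i = Δh / L = 9.35 / 371 = 0.02520.
Q = Σ(K_i·b_i) · W · i = 9274 × 1660 × 0.02520 = 3.880e+05 m³/day.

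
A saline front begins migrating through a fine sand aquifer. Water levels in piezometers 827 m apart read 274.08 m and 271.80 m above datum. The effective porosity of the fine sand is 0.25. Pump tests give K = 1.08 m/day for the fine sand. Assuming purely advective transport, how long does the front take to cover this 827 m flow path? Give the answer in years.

Hydraulic gradient i = (274.08 − 271.80) / 827 = 2.28 / 827 = 0.002757.
Darcy flux q = K · i = 1.080 × 0.002757 = 0.002978 m/day.
Seepage velocity v = q / n_e = 0.002978 / 0.25 = 0.01191 m/day.
Travel time t = L / v = 827 / 0.01191 = 69437 days = 190.1 years.

190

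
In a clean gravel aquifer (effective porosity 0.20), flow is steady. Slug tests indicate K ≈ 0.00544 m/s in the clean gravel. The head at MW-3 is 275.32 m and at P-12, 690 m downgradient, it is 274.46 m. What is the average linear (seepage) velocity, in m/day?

Convert K: 0.00544 m/s × 86400 = 470.0 m/day.
Hydraulic gradient i = (275.32 − 274.46) / 690 = 0.86 / 690 = 0.001246.
Darcy flux q = K · i = 470.0 × 0.001246 = 0.5858 m/day.
Seepage velocity v = q / n_e = 0.5858 / 0.20 = 2.929 m/day.

2.93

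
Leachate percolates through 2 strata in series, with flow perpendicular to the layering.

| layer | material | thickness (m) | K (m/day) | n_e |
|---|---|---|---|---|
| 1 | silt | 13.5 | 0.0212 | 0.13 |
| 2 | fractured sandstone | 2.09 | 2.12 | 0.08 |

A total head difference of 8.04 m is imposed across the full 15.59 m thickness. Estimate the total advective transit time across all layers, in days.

With flow normal to the layers, continuity requires the same specific discharge q through every layer.
Σ(b_i/K_i) = 13.5/0.0212 + 2.09/2.12 = 637.8 d.
q = Δh / Σ(b_i/K_i) = 8.04 / 637.8 = 0.01261 m/day.
In each layer the seepage velocity is v_i = q/n_i, so the layer transit time is t_i = b_i·n_i / q:
  layer 1 (silt): t_1 = 13.5 × 0.13 / 0.01261 = 139.2 d
  layer 2 (fractured sandstone): t_2 = 2.09 × 0.08 / 0.01261 = 13.26 d
Total t = Σ t_i = 152.5 days.

152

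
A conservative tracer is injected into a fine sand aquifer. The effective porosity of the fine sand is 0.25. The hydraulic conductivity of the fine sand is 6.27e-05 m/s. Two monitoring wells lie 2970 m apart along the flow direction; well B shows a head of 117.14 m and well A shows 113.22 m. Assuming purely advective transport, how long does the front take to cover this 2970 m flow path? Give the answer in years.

284

Convert K: 6.27e-05 m/s × 86400 = 5.417 m/day.
Hydraulic gradient i = (117.14 − 113.22) / 2970 = 3.92 / 2970 = 0.001320.
Darcy flux q = K · i = 5.417 × 0.001320 = 0.007150 m/day.
Seepage velocity v = q / n_e = 0.007150 / 0.25 = 0.02860 m/day.
Travel time t = L / v = 2970 / 0.02860 = 1.038e+05 days = 284.3 years.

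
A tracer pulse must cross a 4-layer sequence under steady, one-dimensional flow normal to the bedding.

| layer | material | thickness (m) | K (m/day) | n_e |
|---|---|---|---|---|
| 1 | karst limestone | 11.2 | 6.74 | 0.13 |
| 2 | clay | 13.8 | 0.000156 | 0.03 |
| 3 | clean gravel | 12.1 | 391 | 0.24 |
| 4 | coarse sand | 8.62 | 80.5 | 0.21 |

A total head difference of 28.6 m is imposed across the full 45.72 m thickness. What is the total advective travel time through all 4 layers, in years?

55.8

With flow normal to the layers, continuity requires the same specific discharge q through every layer.
Σ(b_i/K_i) = 11.2/6.74 + 13.8/0.000156 + 12.1/391 + 8.62/80.5 = 88463 d.
q = Δh / Σ(b_i/K_i) = 28.6 / 88463 = 0.0003233 m/day.
In each layer the seepage velocity is v_i = q/n_i, so the layer transit time is t_i = b_i·n_i / q:
  layer 1 (karst limestone): t_1 = 11.2 × 0.13 / 0.0003233 = 4504 d
  layer 2 (clay): t_2 = 13.8 × 0.03 / 0.0003233 = 1281 d
  layer 3 (clean gravel): t_3 = 12.1 × 0.24 / 0.0003233 = 8982 d
  layer 4 (coarse sand): t_4 = 8.62 × 0.21 / 0.0003233 = 5599 d
Total t = Σ t_i = 20366 days = 55.76 years.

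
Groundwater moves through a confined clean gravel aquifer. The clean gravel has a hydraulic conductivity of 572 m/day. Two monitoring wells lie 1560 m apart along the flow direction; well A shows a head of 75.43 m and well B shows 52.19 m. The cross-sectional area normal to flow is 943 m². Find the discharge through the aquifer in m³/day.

8040

Hydraulic gradient i = (75.43 − 52.19) / 1560 = 23.24 / 1560 = 0.01490.
Darcy's law: Q = K · A · i = 572.0 × 943.0 × 0.01490 = 8036 m³/day.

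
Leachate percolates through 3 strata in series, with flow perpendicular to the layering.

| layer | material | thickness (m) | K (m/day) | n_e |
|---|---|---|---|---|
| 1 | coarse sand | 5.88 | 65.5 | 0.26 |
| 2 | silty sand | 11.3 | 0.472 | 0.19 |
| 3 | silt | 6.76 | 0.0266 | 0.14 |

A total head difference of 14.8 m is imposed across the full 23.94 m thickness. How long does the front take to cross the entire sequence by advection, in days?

With flow normal to the layers, continuity requires the same specific discharge q through every layer.
Σ(b_i/K_i) = 5.88/65.5 + 11.3/0.472 + 6.76/0.0266 = 278.2 d.
q = Δh / Σ(b_i/K_i) = 14.8 / 278.2 = 0.05321 m/day.
In each layer the seepage velocity is v_i = q/n_i, so the layer transit time is t_i = b_i·n_i / q:
  layer 1 (coarse sand): t_1 = 5.88 × 0.26 / 0.05321 = 28.73 d
  layer 2 (silty sand): t_2 = 11.3 × 0.19 / 0.05321 = 40.35 d
  layer 3 (silt): t_3 = 6.76 × 0.14 / 0.05321 = 17.79 d
Total t = Σ t_i = 86.87 days.

86.9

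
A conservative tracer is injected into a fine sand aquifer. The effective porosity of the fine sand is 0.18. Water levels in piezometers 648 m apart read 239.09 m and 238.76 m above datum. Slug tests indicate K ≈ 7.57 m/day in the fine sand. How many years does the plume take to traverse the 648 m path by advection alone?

Hydraulic gradient i = (239.09 − 238.76) / 648 = 0.33 / 648 = 0.0005093.
Darcy flux q = K · i = 7.570 × 0.0005093 = 0.003855 m/day.
Seepage velocity v = q / n_e = 0.003855 / 0.18 = 0.02142 m/day.
Travel time t = L / v = 648 / 0.02142 = 30256 days = 82.84 years.

82.8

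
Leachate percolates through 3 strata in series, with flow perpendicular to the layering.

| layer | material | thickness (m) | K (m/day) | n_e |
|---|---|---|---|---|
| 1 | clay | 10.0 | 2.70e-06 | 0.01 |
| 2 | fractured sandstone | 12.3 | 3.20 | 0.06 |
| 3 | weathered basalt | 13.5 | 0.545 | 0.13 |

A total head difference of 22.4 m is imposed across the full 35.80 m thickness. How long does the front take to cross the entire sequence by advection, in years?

1170

With flow normal to the layers, continuity requires the same specific discharge q through every layer.
Σ(b_i/K_i) = 10.0/2.70e-06 + 12.3/3.20 + 13.5/0.545 = 3.704e+06 d.
q = Δh / Σ(b_i/K_i) = 22.4 / 3.704e+06 = 6.048e-06 m/day.
In each layer the seepage velocity is v_i = q/n_i, so the layer transit time is t_i = b_i·n_i / q:
  layer 1 (clay): t_1 = 10.0 × 0.01 / 6.048e-06 = 16535 d
  layer 2 (fractured sandstone): t_2 = 12.3 × 0.06 / 6.048e-06 = 1.220e+05 d
  layer 3 (weathered basalt): t_3 = 13.5 × 0.13 / 6.048e-06 = 2.902e+05 d
Total t = Σ t_i = 4.287e+05 days = 1174 years.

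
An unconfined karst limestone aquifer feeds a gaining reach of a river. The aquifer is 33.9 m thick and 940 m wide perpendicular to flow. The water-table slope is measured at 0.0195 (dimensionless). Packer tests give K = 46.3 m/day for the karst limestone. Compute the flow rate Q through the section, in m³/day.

28800

Cross-sectional area A = 940 × 33.9 = 31866 m².
Hydraulic gradient i = 0.0195.
Darcy's law: Q = K · A · i = 46.30 × 31866 × 0.01950 = 28770 m³/day.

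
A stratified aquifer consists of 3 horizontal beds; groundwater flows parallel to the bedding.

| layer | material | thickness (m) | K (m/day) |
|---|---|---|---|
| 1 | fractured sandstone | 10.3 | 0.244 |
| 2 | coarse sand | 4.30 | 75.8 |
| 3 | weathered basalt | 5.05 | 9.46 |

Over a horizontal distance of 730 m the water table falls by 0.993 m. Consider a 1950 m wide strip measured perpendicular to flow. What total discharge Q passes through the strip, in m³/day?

Flow is parallel to layering, so each bed carries its own Darcy discharge and the transmissivities add.
Σ(K_i·b_i) = 0.244×10.3 + 75.8×4.30 + 9.46×5.05 = 376.2 m²/day.
Hydraulic gradient i = Δh / L = 0.993 / 730 = 0.001360.
Q = Σ(K_i·b_i) · W · i = 376.2 × 1950 × 0.001360 = 998.0 m³/day.

998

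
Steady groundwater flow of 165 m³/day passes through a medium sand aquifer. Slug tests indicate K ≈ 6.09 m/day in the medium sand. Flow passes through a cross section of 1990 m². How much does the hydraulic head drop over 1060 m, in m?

From Q = K·A·i, i = Q / (K·A) = 165 / (6.090 × 1990) = 0.01361.
Head loss Δh = i · L = 0.01361 × 1060 = 14.43 m.

14.4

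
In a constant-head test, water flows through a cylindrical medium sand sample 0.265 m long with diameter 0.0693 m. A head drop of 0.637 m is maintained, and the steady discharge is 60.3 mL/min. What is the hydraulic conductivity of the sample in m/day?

9.58

Cross-sectional area A = π·(d/2)² = π × (0.0693/2)² = 0.003772 m².
Convert discharge: 60.3 mL/min = 1.005e-06 m³/s.
Darcy's law rearranged: K = Q·L / (A·Δh) = 1.005e-06 × 0.265 / (0.003772 × 0.637) = 0.0001108 m/s = 9.577 m/day.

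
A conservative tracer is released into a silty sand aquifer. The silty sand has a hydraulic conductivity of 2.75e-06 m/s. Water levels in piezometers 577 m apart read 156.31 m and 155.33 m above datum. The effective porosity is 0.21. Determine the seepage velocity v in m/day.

0.00192

Convert K: 2.75e-06 m/s × 86400 = 0.2376 m/day.
Hydraulic gradient i = (156.31 − 155.33) / 577 = 0.98 / 577 = 0.001698.
Darcy flux q = K · i = 0.2376 × 0.001698 = 0.0004035 m/day.
Seepage velocity v = q / n_e = 0.0004035 / 0.21 = 0.001922 m/day.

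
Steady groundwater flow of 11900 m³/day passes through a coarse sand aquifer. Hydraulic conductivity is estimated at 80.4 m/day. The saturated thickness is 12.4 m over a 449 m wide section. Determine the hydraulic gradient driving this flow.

Cross-sectional area A = 449 × 12.4 = 5568 m².
From Q = K·A·i, i = Q / (K·A) = 11900 / (80.40 × 5568) = 0.02658.

0.0266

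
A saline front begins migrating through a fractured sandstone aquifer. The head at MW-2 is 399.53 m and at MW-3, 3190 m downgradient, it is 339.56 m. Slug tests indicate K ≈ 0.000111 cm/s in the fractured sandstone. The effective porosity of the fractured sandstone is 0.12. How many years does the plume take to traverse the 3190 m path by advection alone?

581

Convert K: 0.000111 cm/s × 864 = 0.09590 m/day.
Hydraulic gradient i = (399.53 − 339.56) / 3190 = 59.97 / 3190 = 0.01880.
Darcy flux q = K · i = 0.09590 × 0.01880 = 0.001803 m/day.
Seepage velocity v = q / n_e = 0.001803 / 0.12 = 0.01502 m/day.
Travel time t = L / v = 3190 / 0.01502 = 2.123e+05 days = 581.3 years.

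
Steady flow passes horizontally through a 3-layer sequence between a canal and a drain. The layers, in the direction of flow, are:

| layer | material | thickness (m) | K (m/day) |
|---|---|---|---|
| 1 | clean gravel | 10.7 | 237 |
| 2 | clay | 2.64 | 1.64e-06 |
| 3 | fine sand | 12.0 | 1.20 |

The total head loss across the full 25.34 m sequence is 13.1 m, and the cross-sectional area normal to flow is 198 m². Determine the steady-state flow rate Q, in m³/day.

Flow is perpendicular to layering, so the layers act in series and the equivalent K is the thickness-weighted harmonic mean.
Total thickness L = 10.7 + 2.64 + 12.0 = 25.34 m.
Σ(b_i/K_i) = 10.7/237 + 2.64/1.64e-06 + 12.0/1.20 = 1.610e+06 d.
K_eq = L / Σ(b_i/K_i) = 25.34 / 1.610e+06 = 1.574e-05 m/day.
Q = K_eq · A · (Δh/L) = 1.574e-05 × 198 × (13.1/25.34) = 0.001611 m³/day.

0.00161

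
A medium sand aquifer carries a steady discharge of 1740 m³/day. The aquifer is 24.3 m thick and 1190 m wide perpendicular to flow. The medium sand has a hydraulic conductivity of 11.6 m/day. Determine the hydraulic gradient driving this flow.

Cross-sectional area A = 1190 × 24.3 = 28917 m².
From Q = K·A·i, i = Q / (K·A) = 1740 / (11.60 × 28917) = 0.005187.

0.00519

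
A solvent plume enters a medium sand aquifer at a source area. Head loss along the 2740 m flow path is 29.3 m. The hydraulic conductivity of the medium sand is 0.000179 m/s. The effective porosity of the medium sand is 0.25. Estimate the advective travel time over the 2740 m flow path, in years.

11.3

Convert K: 0.000179 m/s × 86400 = 15.47 m/day.
Hydraulic gradient i = Δh / L = 29.3 / 2740 = 0.01069.
Darcy flux q = K · i = 15.47 × 0.01069 = 0.1654 m/day.
Seepage velocity v = q / n_e = 0.1654 / 0.25 = 0.6615 m/day.
Travel time t = L / v = 2740 / 0.6615 = 4142 days = 11.34 years.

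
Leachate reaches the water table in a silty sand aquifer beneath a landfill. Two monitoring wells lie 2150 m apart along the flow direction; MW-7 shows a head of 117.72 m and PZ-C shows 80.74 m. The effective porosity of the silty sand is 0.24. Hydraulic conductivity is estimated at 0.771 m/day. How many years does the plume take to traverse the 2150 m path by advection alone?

107

Hydraulic gradient i = (117.72 − 80.74) / 2150 = 36.98 / 2150 = 0.01720.
Darcy flux q = K · i = 0.7710 × 0.01720 = 0.01326 m/day.
Seepage velocity v = q / n_e = 0.01326 / 0.24 = 0.05526 m/day.
Travel time t = L / v = 2150 / 0.05526 = 38911 days = 106.5 years.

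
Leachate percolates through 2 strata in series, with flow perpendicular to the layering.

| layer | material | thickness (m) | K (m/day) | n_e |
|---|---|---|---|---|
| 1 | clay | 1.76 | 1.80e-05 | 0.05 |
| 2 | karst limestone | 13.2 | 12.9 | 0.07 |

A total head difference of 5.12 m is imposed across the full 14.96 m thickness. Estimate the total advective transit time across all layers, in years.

With flow normal to the layers, continuity requires the same specific discharge q through every layer.
Σ(b_i/K_i) = 1.76/1.80e-05 + 13.2/12.9 = 97779 d.
q = Δh / Σ(b_i/K_i) = 5.12 / 97779 = 5.236e-05 m/day.
In each layer the seepage velocity is v_i = q/n_i, so the layer transit time is t_i = b_i·n_i / q:
  layer 1 (clay): t_1 = 1.76 × 0.05 / 5.236e-05 = 1681 d
  layer 2 (karst limestone): t_2 = 13.2 × 0.07 / 5.236e-05 = 17646 d
Total t = Σ t_i = 19327 days = 52.91 years.

52.9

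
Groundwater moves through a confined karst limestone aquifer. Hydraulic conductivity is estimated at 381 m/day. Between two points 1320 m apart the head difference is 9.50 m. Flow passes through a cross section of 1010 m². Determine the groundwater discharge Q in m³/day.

Hydraulic gradient i = Δh / L = 9.50 / 1320 = 0.007197.
Darcy's law: Q = K · A · i = 381.0 × 1010 × 0.007197 = 2769 m³/day.

2770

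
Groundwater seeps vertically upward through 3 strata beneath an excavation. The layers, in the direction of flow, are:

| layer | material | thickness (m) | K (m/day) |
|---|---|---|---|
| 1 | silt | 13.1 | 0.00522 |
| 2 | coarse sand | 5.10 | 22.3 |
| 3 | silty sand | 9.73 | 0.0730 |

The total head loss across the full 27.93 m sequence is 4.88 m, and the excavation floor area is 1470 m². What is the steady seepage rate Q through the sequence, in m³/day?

2.71

Flow is perpendicular to layering, so the layers act in series and the equivalent K is the thickness-weighted harmonic mean.
Total thickness L = 13.1 + 5.10 + 9.73 = 27.93 m.
Σ(b_i/K_i) = 13.1/0.00522 + 5.10/22.3 + 9.73/0.0730 = 2643 d.
K_eq = L / Σ(b_i/K_i) = 27.93 / 2643 = 0.01057 m/day.
Q = K_eq · A · (Δh/L) = 0.01057 × 1470 × (4.88/27.93) = 2.714 m³/day.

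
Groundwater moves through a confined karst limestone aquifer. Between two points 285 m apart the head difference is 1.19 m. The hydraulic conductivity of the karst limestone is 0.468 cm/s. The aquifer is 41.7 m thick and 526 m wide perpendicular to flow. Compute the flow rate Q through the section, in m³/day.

Convert K: 0.468 cm/s × 864 = 404.4 m/day.
Cross-sectional area A = 526 × 41.7 = 21934 m².
Hydraulic gradient i = Δh / L = 1.19 / 285 = 0.004175.
Darcy's law: Q = K · A · i = 404.4 × 21934 × 0.004175 = 37033 m³/day.

37000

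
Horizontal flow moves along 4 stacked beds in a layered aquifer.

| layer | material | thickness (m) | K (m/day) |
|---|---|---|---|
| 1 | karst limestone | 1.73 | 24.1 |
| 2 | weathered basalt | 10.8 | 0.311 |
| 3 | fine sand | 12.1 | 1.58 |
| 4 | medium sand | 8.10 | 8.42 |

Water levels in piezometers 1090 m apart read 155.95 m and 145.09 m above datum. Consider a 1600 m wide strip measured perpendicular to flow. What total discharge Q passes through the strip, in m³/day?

2110

Flow is parallel to layering, so each bed carries its own Darcy discharge and the transmissivities add.
Σ(K_i·b_i) = 24.1×1.73 + 0.311×10.8 + 1.58×12.1 + 8.42×8.10 = 132.4 m²/day.
Hydraulic gradient i = (155.95 − 145.09) / 1090 = 10.86 / 1090 = 0.009963.
Q = Σ(K_i·b_i) · W · i = 132.4 × 1600 × 0.009963 = 2110 m³/day.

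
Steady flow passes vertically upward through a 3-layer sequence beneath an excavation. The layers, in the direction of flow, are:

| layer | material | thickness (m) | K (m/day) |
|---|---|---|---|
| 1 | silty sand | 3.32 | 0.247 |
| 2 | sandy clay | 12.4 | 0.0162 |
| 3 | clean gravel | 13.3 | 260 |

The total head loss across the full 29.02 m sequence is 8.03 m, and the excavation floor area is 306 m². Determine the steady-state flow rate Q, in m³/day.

Flow is perpendicular to layering, so the layers act in series and the equivalent K is the thickness-weighted harmonic mean.
Total thickness L = 3.32 + 12.4 + 13.3 = 29.02 m.
Σ(b_i/K_i) = 3.32/0.247 + 12.4/0.0162 + 13.3/260 = 778.9 d.
K_eq = L / Σ(b_i/K_i) = 29.02 / 778.9 = 0.03726 m/day.
Q = K_eq · A · (Δh/L) = 0.03726 × 306 × (8.03/29.02) = 3.155 m³/day.

3.15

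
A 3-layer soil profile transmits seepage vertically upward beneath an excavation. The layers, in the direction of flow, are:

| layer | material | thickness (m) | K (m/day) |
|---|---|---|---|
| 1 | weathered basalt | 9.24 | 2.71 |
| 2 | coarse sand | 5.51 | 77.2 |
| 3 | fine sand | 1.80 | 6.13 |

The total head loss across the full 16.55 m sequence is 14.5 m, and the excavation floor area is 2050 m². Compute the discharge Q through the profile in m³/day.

7870

Flow is perpendicular to layering, so the layers act in series and the equivalent K is the thickness-weighted harmonic mean.
Total thickness L = 9.24 + 5.51 + 1.80 = 16.55 m.
Σ(b_i/K_i) = 9.24/2.71 + 5.51/77.2 + 1.80/6.13 = 3.775 d.
K_eq = L / Σ(b_i/K_i) = 16.55 / 3.775 = 4.385 m/day.
Q = K_eq · A · (Δh/L) = 4.385 × 2050 × (14.5/16.55) = 7875 m³/day.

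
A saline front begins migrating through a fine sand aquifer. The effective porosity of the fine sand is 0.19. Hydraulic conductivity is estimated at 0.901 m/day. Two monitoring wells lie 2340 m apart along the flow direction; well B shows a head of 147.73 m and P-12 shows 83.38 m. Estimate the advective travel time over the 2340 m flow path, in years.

49.1

Hydraulic gradient i = (147.73 − 83.38) / 2340 = 64.35 / 2340 = 0.02750.
Darcy flux q = K · i = 0.9010 × 0.02750 = 0.02478 m/day.
Seepage velocity v = q / n_e = 0.02478 / 0.19 = 0.1304 m/day.
Travel time t = L / v = 2340 / 0.1304 = 17944 days = 49.13 years.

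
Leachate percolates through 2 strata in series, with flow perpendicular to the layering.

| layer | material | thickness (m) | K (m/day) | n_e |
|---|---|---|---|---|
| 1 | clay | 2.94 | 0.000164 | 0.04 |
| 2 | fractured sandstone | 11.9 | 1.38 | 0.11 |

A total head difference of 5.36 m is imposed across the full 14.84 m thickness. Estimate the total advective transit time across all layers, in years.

With flow normal to the layers, continuity requires the same specific discharge q through every layer.
Σ(b_i/K_i) = 2.94/0.000164 + 11.9/1.38 = 17935 d.
q = Δh / Σ(b_i/K_i) = 5.36 / 17935 = 0.0002988 m/day.
In each layer the seepage velocity is v_i = q/n_i, so the layer transit time is t_i = b_i·n_i / q:
  layer 1 (clay): t_1 = 2.94 × 0.04 / 0.0002988 = 393.5 d
  layer 2 (fractured sandstone): t_2 = 11.9 × 0.11 / 0.0002988 = 4380 d
Total t = Σ t_i = 4774 days = 13.07 years.

13.1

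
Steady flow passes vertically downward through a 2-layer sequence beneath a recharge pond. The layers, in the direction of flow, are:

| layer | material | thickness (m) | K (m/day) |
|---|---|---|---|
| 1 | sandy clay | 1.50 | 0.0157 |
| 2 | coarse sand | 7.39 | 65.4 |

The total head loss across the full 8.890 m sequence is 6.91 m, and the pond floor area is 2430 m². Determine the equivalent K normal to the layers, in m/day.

Flow is perpendicular to layering, so the layers act in series and the equivalent K is the thickness-weighted harmonic mean.
Total thickness L = 1.50 + 7.39 = 8.890 m.
Σ(b_i/K_i) = 1.50/0.0157 + 7.39/65.4 = 95.65 d.
K_eq = L / Σ(b_i/K_i) = 8.890 / 95.65 = 0.09294 m/day.

0.0929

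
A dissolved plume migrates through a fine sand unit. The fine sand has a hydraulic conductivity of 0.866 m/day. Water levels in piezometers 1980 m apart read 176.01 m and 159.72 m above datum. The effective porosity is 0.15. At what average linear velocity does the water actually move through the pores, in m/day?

0.0475

Hydraulic gradient i = (176.01 − 159.72) / 1980 = 16.29 / 1980 = 0.008227.
Darcy flux q = K · i = 0.8660 × 0.008227 = 0.007125 m/day.
Seepage velocity v = q / n_e = 0.007125 / 0.15 = 0.04750 m/day.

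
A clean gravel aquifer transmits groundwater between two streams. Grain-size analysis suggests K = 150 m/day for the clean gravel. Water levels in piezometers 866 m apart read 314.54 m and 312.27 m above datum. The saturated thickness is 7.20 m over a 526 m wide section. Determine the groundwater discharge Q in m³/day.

1490

Cross-sectional area A = 526 × 7.20 = 3787 m².
Hydraulic gradient i = (314.54 − 312.27) / 866 = 2.27 / 866 = 0.002621.
Darcy's law: Q = K · A · i = 150.0 × 3787 × 0.002621 = 1489 m³/day.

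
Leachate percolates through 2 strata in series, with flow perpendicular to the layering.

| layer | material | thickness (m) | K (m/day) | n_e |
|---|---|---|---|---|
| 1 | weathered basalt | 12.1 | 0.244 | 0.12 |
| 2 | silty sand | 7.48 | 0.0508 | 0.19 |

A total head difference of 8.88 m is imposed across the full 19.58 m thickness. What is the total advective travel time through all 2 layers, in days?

With flow normal to the layers, continuity requires the same specific discharge q through every layer.
Σ(b_i/K_i) = 12.1/0.244 + 7.48/0.0508 = 196.8 d.
q = Δh / Σ(b_i/K_i) = 8.88 / 196.8 = 0.04511 m/day.
In each layer the seepage velocity is v_i = q/n_i, so the layer transit time is t_i = b_i·n_i / q:
  layer 1 (weathered basalt): t_1 = 12.1 × 0.12 / 0.04511 = 32.19 d
  layer 2 (silty sand): t_2 = 7.48 × 0.19 / 0.04511 = 31.50 d
Total t = Σ t_i = 63.69 days.

63.7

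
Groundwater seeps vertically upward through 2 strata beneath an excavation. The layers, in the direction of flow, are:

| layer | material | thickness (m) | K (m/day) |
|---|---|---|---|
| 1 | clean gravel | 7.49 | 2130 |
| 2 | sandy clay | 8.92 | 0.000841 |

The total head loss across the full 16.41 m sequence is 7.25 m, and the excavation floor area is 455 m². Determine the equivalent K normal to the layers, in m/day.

0.00155

Flow is perpendicular to layering, so the layers act in series and the equivalent K is the thickness-weighted harmonic mean.
Total thickness L = 7.49 + 8.92 = 16.41 m.
Σ(b_i/K_i) = 7.49/2130 + 8.92/0.000841 = 10606 d.
K_eq = L / Σ(b_i/K_i) = 16.41 / 10606 = 0.001547 m/day.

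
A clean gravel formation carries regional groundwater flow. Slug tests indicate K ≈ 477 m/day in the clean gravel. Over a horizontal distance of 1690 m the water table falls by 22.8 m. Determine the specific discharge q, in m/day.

6.44

Hydraulic gradient i = Δh / L = 22.8 / 1690 = 0.01349.
Specific discharge q = K · i = 477.0 × 0.01349 = 6.435 m/day.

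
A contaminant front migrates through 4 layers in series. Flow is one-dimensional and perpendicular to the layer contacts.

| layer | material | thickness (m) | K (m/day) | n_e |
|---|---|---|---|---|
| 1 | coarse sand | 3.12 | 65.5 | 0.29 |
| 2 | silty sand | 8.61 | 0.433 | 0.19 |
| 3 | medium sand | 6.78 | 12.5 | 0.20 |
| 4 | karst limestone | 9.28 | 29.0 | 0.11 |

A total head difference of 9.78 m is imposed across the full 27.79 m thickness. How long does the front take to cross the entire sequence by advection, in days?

10.5

With flow normal to the layers, continuity requires the same specific discharge q through every layer.
Σ(b_i/K_i) = 3.12/65.5 + 8.61/0.433 + 6.78/12.5 + 9.28/29.0 = 20.79 d.
q = Δh / Σ(b_i/K_i) = 9.78 / 20.79 = 0.4703 m/day.
In each layer the seepage velocity is v_i = q/n_i, so the layer transit time is t_i = b_i·n_i / q:
  layer 1 (coarse sand): t_1 = 3.12 × 0.29 / 0.4703 = 1.924 d
  layer 2 (silty sand): t_2 = 8.61 × 0.19 / 0.4703 = 3.478 d
  layer 3 (medium sand): t_3 = 6.78 × 0.20 / 0.4703 = 2.883 d
  layer 4 (karst limestone): t_4 = 9.28 × 0.11 / 0.4703 = 2.170 d
Total t = Σ t_i = 10.46 days.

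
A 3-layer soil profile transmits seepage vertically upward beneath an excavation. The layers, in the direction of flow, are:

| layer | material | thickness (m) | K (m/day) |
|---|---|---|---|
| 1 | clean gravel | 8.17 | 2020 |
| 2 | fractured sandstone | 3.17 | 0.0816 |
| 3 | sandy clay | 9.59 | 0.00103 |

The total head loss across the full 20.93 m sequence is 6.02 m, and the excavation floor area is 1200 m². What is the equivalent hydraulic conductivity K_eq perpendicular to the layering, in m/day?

Flow is perpendicular to layering, so the layers act in series and the equivalent K is the thickness-weighted harmonic mean.
Total thickness L = 8.17 + 3.17 + 9.59 = 20.93 m.
Σ(b_i/K_i) = 8.17/2020 + 3.17/0.0816 + 9.59/0.00103 = 9350 d.
K_eq = L / Σ(b_i/K_i) = 20.93 / 9350 = 0.002239 m/day.

0.00224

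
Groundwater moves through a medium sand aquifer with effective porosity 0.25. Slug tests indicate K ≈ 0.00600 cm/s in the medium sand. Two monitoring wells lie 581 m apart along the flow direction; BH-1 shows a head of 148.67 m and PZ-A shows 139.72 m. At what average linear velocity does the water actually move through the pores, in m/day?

0.319

Convert K: 0.00600 cm/s × 864 = 5.184 m/day.
Hydraulic gradient i = (148.67 − 139.72) / 581 = 8.95 / 581 = 0.01540.
Darcy flux q = K · i = 5.184 × 0.01540 = 0.07986 m/day.
Seepage velocity v = q / n_e = 0.07986 / 0.25 = 0.3194 m/day.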